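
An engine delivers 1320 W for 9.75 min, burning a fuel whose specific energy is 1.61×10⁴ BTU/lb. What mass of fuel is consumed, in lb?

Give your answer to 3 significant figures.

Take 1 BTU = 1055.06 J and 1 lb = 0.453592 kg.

0.0455 lb

9.75 min → 585 s
E = P × t = 1320 × 585 = 772200 J
1.61×10⁴ BTU/lb → 3.74488×10⁷ J/kg
m = E / e_s = 772200 / 3.74488×10⁷ = 0.0206202 kg
In lb: 0.0206202 / 0.453592 = 0.0454598 lb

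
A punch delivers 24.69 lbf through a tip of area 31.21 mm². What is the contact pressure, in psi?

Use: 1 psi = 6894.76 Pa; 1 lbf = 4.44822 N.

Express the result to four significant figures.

510.4 psi

24.69 lbf × 4.44822 → 109.827 N
31.21 mm² × 10⁻⁶ → 3.121×10⁻⁵ m²
P = F / A = 109.827 N / 3.121×10⁻⁵ m² = 3.51897×10⁶ Pa
3.51897×10⁶ Pa ÷ (6894.76 Pa/psi) = 510.383 psi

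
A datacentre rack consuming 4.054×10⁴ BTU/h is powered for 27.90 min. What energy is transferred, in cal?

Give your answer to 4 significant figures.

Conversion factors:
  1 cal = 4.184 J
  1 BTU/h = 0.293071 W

4.754×10⁶ cal

4.054×10⁴ BTU/h × 0.293071 = 11881.1 W
27.90 min × 60 = 1674 s
E = P × t = 11881.1 W × 1674 s = 1.9889×10⁷ J
1.9889×10⁷ J ÷ (4.184 J/cal) = 4.75359×10⁶ cal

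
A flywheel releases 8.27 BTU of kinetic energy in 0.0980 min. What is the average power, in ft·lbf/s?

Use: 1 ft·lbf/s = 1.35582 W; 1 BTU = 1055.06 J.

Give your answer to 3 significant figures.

8.27 BTU × 1055.06 = 8725.35 J
0.0980 min × 60 = 5.88 s
P = E / t = 8725.35 J / 5.88 s = 1483.9 W
1483.9 W ÷ (1.35582 W/ft·lbf/s) = 1094.47 ft·lbf/s

1090 ft·lbf/s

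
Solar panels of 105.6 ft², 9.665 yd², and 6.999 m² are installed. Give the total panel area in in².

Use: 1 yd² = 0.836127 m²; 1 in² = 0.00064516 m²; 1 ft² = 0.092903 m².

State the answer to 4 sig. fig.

105.6 ft² × 0.092903 → 9.81056 m²
9.665 yd² × 0.836127 → 8.08117 m²
6.999 m² (already m²)
Total: 9.81056 + 8.08117 + 6.999 = 24.8907 m²
In in²: 24.8907 / 0.00064516 = 38580.7 in²

3.858×10⁴ in²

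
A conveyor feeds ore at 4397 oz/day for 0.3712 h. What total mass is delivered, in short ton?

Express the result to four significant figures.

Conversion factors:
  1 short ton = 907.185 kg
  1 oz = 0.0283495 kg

4397 oz/day → 0.00144274 kg/s
0.3712 h → 1336.32 s
m = ṁ × t = 0.00144274 × 1336.32 = 1.92796 kg
In short ton: 1.92796 / 907.185 = 0.00212521 short ton

0.002125 short ton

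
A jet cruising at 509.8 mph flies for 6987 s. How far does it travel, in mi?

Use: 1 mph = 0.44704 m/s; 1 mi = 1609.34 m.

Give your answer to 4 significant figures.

989.4 mi

509.8 mph × 0.44704 → 227.901 m/s
d = v × t = 227.901 m/s × 6987 s = 1.59234×10⁶ m
1.59234×10⁶ m ÷ (1609.34 m/mi) = 989.437 mi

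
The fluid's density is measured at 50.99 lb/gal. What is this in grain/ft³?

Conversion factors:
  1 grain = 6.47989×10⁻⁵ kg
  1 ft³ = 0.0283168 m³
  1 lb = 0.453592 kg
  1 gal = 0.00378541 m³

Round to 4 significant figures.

50.99 lb/gal × 0.453592 kg/lb ÷ 0.00378541 m³/gal = 6109.95 kg/m³
6109.95 kg/m³ ÷ 6.47989×10⁻⁵ kg/grain × 0.0283168 m³/ft³ = 2.67002×10⁶ grain/ft³

2.670×10⁶ grain/ft³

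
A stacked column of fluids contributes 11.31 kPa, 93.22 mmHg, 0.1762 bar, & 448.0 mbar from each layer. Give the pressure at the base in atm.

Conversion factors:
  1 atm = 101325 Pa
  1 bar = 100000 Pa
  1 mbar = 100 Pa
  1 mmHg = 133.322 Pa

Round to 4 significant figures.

11.31 kPa × 1000 → 11310 Pa
93.22 mmHg × 133.322 → 12428.3 Pa
0.1762 bar × 100000 → 17620 Pa
448.0 mbar × 100 → 44800 Pa
Combined: 11310 + 12428.3 + 17620 + 44800 = 86158.3 Pa
In atm: 86158.3 / 101325 = 0.850316 atm

0.8503 atm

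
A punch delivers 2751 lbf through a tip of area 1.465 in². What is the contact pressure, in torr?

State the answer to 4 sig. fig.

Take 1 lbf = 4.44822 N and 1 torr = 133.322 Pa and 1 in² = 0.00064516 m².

9.711×10⁴ torr

2751 lbf × 4.44822 = 12237.1 N
1.465 in² × 0.00064516 = 9.45159×10⁻⁴ m²
P = F / A = 12237.1 N / 9.45159×10⁻⁴ m² = 1.29471×10⁷ Pa
1.29471×10⁷ Pa ÷ (133.322 Pa/torr) = 97111.5 torr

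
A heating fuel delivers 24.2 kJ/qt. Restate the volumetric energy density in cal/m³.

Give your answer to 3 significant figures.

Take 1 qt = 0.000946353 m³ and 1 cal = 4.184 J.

6.11×10⁶ cal/m³

24.2 kJ/qt × 1000 J/kJ ÷ 0.000946353 m³/qt = 2.55719×10⁷ J/m³
2.55719×10⁷ J/m³ ÷ 4.184 J/cal = 6.11183×10⁶ cal/m³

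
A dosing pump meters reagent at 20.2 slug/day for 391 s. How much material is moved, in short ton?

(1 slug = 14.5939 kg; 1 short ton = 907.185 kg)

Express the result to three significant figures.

0.00147 short ton

20.2 slug/day → 0.003412 kg/s
m = ṁ × t = 0.003412 × 391 = 1.33409 kg
In short ton: 1.33409 / 907.185 = 0.00147058 short ton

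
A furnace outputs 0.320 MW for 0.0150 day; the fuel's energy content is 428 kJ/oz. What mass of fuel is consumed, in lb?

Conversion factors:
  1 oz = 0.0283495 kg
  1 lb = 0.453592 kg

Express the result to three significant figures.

60.6 lb

0.320 MW → 320000 W
0.0150 day → 1296 s
E = P × t = 320000 × 1296 = 4.1472×10⁸ J
428 kJ/oz → 1.50973×10⁷ J/kg
m = E / e_s = 4.1472×10⁸ / 1.50973×10⁷ = 27.4698 kg
In lb: 27.4698 / 0.453592 = 60.5606 lb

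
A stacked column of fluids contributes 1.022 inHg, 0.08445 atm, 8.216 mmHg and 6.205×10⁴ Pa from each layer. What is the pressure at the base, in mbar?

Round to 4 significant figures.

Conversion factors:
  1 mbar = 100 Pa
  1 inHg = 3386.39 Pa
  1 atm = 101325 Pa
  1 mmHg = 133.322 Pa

1.022 inHg × 3386.39 → 3460.89 Pa
0.08445 atm × 101325 → 8556.9 Pa
8.216 mmHg × 133.322 → 1095.37 Pa
6.205×10⁴ Pa (already Pa)
Total: 3460.89 + 8556.9 + 1095.37 + 62050 = 75163.2 Pa
In mbar: 75163.2 / 100 = 751.632 mbar

751.6 mbar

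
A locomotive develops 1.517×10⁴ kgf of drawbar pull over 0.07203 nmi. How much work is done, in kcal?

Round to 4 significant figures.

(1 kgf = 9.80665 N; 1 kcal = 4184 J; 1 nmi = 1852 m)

1.517×10⁴ kgf × 9.80665 = 148767 N
0.07203 nmi × 1852 = 133.4 m
W = F × d = 148767 N × 133.4 m = 1.98455×10⁷ J
1.98455×10⁷ J ÷ (4184 J/kcal) = 4743.19 kcal

4743 kcal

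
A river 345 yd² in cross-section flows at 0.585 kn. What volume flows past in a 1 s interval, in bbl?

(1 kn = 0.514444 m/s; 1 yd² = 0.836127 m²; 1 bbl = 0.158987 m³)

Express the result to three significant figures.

0.585 kn × 0.514444 → 0.30095 m/s
345 yd² × 0.836127 → 288.464 m²
V = v × A × t = 0.30095 m/s × 288.464 m² × 1 s = 86.8132 m³
86.8132 m³ ÷ (0.158987 m³/bbl) = 546.04 bbl

546 bbl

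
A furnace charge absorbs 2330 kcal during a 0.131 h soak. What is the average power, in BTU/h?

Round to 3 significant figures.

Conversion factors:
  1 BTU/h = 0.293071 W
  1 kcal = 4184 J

7.05×10⁴ BTU/h

2330 kcal × 4184 = 9.74872×10⁶ J
0.131 h × 3600 = 471.6 s
P = E / t = 9.74872×10⁶ J / 471.6 s = 20671.6 W
20671.6 W ÷ (0.293071 W/BTU/h) = 70534.4 BTU/h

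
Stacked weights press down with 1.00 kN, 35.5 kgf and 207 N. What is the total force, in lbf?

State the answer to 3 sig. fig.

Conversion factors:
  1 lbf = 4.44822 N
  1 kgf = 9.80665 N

1.00 kN × 1000 → 1000 N
35.5 kgf × 9.80665 → 348.136 N
207 N (already N)
Combined: 1000 + 348.136 + 207 = 1555.14 N
In lbf: 1555.14 / 4.44822 = 349.61 lbf

350 lbf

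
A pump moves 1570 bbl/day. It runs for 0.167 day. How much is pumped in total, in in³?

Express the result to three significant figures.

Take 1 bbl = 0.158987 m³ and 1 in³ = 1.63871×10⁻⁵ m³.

2.54×10⁶ in³

1570 bbl/day → 0.002889 m³/s
0.167 day → 14428.8 s
V = Q × t = 0.002889 × 14428.8 = 41.6848 m³
In in³: 41.6848 / 1.63871×10⁻⁵ = 2.54376×10⁶ in³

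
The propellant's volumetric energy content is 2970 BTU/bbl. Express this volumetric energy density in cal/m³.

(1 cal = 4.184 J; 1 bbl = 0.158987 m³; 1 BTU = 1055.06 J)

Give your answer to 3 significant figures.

4.71×10⁶ cal/m³

2970 BTU/bbl × 1055.06 J/BTU ÷ 0.158987 m³/bbl = 1.97093×10⁷ J/m³
1.97093×10⁷ J/m³ ÷ 4.184 J/cal = 4.71064×10⁶ cal/m³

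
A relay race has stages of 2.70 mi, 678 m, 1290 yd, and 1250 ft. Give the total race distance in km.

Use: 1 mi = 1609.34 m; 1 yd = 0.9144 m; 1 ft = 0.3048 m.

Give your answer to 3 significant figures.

6.58 km

2.70 mi × 1609.34 = 4345.22 m
678 m (already m)
1290 yd × 0.9144 = 1179.58 m
1250 ft × 0.3048 = 381 m
Combined: 4345.22 + 678 + 1179.58 + 381 = 6583.8 m
In km: 6583.8 / 1000 = 6.5838 km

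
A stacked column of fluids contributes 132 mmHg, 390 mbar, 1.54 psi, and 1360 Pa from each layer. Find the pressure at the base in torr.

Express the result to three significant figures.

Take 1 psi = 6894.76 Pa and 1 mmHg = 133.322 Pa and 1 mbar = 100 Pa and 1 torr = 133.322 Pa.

514 torr

132 mmHg × 133.322 → 17598.5 Pa
390 mbar × 100 → 39000 Pa
1.54 psi × 6894.76 → 10617.9 Pa
1360 Pa (already Pa)
Sum: 17598.5 + 39000 + 10617.9 + 1360 = 68576.4 Pa
In torr: 68576.4 / 133.322 = 514.367 torr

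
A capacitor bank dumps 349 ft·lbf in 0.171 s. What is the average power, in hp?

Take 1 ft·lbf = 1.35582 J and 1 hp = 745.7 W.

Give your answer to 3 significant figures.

3.71 hp

349 ft·lbf × 1.35582 = 473.181 J
P = E / t = 473.181 J / 0.171 s = 2767.14 W
2767.14 W ÷ (745.7 W/hp) = 3.7108 hp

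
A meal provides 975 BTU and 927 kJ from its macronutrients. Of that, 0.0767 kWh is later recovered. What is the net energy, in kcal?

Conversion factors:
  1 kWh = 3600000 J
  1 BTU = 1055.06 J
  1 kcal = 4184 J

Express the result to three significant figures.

975 BTU × 1055.06 → 1.02868×10⁶ J
927 kJ × 1000 → 927000 J
0.0767 kWh × 3600000 → 276120 J
Sum: 1.02868×10⁶ + 927000 − 276120 = 1.67956×10⁶ J
In kcal: 1.67956×10⁶ / 4184 = 401.424 kcal

401 kcal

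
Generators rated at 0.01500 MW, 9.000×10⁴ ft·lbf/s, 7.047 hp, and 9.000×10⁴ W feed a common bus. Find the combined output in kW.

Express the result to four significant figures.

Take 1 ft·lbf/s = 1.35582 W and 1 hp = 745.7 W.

232.3 kW

0.01500 MW × 1000000 → 15000 W
9.000×10⁴ ft·lbf/s × 1.35582 → 122024 W
7.047 hp × 745.7 → 5254.95 W
9.000×10⁴ W (already W)
Total: 15000 + 122024 + 5254.95 + 90000 = 232279 W
In kW: 232279 / 1000 = 232.279 kW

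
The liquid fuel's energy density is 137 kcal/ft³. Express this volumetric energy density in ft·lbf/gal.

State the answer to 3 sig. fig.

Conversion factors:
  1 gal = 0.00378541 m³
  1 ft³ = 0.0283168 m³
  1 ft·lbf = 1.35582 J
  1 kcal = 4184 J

137 kcal/ft³ × 4184 J/kcal ÷ 0.0283168 m³/ft³ = 2.02427×10⁷ J/m³
2.02427×10⁷ J/m³ ÷ 1.35582 J/ft·lbf × 0.00378541 m³/gal = 56517 ft·lbf/gal

5.65×10⁴ ft·lbf/gal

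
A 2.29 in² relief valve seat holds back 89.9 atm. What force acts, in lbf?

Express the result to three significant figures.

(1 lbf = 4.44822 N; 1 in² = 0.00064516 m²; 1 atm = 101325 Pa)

89.9 atm × 101325 = 9.10912×10⁶ Pa
2.29 in² × 0.00064516 = 0.00147742 m²
F = P × A = 9.10912×10⁶ Pa × 0.00147742 m² = 13458 N
13458 N ÷ (4.44822 N/lbf) = 3025.48 lbf

3030 lbf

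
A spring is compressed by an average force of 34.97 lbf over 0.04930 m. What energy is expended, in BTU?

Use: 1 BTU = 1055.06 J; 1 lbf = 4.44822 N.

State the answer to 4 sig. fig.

0.007269 BTU

34.97 lbf × 4.44822 = 155.554 N
W = F × d = 155.554 N × 0.0493 m = 7.66881 J
7.66881 J ÷ (1055.06 J/BTU) = 0.0072686 BTU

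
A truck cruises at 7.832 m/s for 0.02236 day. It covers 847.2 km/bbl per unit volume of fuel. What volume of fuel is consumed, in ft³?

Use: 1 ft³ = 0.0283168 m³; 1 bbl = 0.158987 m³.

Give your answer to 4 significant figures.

0.1003 ft³

0.02236 day → 1931.9 s
d = v × t = 7.832 × 1931.9 = 15130.6 m
847.2 km/bbl → 5.32874×10⁶ m/m³
V = d / (distance per unit fuel) = 15130.6 / 5.32874×10⁶ = 0.00283943 m³
In ft³: 0.00283943 / 0.0283168 = 0.100274 ft³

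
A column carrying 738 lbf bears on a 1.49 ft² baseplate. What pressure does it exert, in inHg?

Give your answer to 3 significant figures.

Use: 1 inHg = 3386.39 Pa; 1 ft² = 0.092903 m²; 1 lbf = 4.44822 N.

738 lbf × 4.44822 → 3282.79 N
1.49 ft² × 0.092903 → 0.138425 m²
P = F / A = 3282.79 N / 0.138425 m² = 23715.3 Pa
23715.3 Pa ÷ (3386.39 Pa/inHg) = 7.00312 inHg

7.00 inHg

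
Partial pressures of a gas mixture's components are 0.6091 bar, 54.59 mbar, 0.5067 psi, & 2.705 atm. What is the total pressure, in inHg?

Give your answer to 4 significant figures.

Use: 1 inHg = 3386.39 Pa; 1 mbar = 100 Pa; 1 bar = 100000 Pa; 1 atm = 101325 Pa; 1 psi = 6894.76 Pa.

101.6 inHg

0.6091 bar × 100000 = 60910 Pa
54.59 mbar × 100 = 5459 Pa
0.5067 psi × 6894.76 = 3493.57 Pa
2.705 atm × 101325 = 274084 Pa
Combined: 60910 + 5459 + 3493.57 + 274084 = 343947 Pa
In inHg: 343947 / 3386.39 = 101.567 inHg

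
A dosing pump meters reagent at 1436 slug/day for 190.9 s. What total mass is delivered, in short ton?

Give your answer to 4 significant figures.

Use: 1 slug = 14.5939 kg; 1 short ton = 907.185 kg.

0.05104 short ton

1436 slug/day → 0.242556 kg/s
m = ṁ × t = 0.242556 × 190.9 = 46.3039 kg
In short ton: 46.3039 / 907.185 = 0.0510413 short ton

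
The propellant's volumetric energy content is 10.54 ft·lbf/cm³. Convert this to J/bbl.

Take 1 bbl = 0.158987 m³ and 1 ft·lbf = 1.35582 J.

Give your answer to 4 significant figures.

2.272×10⁶ J/bbl

10.54 ft·lbf/cm³ × 1.35582 J/ft·lbf ÷ 10⁻⁶ m³/cm³ = 1.42903×10⁷ J/m³
1.42903×10⁷ J/m³ × 0.158987 m³/bbl = 2.27197×10⁶ J/bbl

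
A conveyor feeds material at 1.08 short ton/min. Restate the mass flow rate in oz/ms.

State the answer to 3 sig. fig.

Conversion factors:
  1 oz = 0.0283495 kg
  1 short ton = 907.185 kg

0.576 oz/ms

1.08 short ton/min × 907.185 kg/short ton ÷ 60 s/min = 16.3293 kg/s
16.3293 kg/s ÷ 0.0283495 kg/oz × 0.001 s/ms = 0.576 oz/ms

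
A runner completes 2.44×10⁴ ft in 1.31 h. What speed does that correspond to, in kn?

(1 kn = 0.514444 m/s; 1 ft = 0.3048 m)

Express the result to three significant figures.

2.44×10⁴ ft × 0.3048 = 7437.12 m
1.31 h × 3600 = 4716 s
v = d / t = 7437.12 m / 4716 s = 1.577 m/s
1.577 m/s ÷ (0.514444 m/s/kn) = 3.06545 kn

3.07 kn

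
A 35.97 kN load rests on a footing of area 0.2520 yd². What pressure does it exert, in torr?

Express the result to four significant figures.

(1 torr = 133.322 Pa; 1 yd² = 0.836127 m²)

1280 torr

35.97 kN × 1000 → 35970 N
0.2520 yd² × 0.836127 → 0.210704 m²
P = F / A = 35970 N / 0.210704 m² = 170713 Pa
170713 Pa ÷ (133.322 Pa/torr) = 1280.46 torr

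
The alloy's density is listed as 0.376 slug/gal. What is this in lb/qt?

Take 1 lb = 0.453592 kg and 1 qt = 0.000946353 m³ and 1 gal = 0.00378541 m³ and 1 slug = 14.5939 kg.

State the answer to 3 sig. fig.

0.376 slug/gal × 14.5939 kg/slug ÷ 0.00378541 m³/gal = 1449.59 kg/m³
1449.59 kg/m³ ÷ 0.453592 kg/lb × 0.000946353 m³/qt = 3.02436 lb/qt

3.02 lb/qt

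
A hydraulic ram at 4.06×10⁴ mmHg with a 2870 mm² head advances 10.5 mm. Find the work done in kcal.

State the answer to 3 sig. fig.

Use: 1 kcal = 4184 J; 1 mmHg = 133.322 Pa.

0.0390 kcal

4.06×10⁴ mmHg → 5.41287×10⁶ Pa
2870 mm² → 0.00287 m²
F = P × A = 5.41287×10⁶ × 0.00287 = 15534.9 N
10.5 mm → 0.0105 m
W = F × d = 15534.9 × 0.0105 = 163.116 J
In kcal: 163.116 / 4184 = 0.0389857 kcal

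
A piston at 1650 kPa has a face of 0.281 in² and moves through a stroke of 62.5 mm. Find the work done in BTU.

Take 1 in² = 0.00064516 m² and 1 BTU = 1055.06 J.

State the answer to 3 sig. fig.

0.0177 BTU

1650 kPa → 1.65×10⁶ Pa
0.281 in² → 1.8129×10⁻⁴ m²
F = P × A = 1.65×10⁶ × 1.8129×10⁻⁴ = 299.128 N
62.5 mm → 0.0625 m
W = F × d = 299.128 × 0.0625 = 18.6955 J
In BTU: 18.6955 / 1055.06 = 0.0177198 BTU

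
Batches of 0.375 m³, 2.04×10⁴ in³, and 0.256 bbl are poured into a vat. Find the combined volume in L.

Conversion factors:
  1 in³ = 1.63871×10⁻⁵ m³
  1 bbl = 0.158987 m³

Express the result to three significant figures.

750 L

0.375 m³ (already m³)
2.04×10⁴ in³ × 1.63871×10⁻⁵ = 0.334297 m³
0.256 bbl × 0.158987 = 0.0407007 m³
Combined: 0.375 + 0.334297 + 0.0407007 = 0.749998 m³
In L: 0.749998 / 0.001 = 749.998 L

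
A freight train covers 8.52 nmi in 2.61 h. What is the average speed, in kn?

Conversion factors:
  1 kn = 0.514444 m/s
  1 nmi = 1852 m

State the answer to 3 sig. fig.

8.52 nmi × 1852 = 15779 m
2.61 h × 3600 = 9396 s
v = d / t = 15779 m / 9396 s = 1.67933 m/s
1.67933 m/s ÷ (0.514444 m/s/kn) = 3.26436 kn

3.26 kn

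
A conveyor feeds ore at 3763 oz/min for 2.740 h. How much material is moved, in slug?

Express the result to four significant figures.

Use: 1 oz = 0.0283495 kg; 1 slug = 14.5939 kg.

3763 oz/min → 1.77799 kg/s
2.740 h → 9864 s
m = ṁ × t = 1.77799 × 9864 = 17538.1 kg
In slug: 17538.1 / 14.5939 = 1201.74 slug

1202 slug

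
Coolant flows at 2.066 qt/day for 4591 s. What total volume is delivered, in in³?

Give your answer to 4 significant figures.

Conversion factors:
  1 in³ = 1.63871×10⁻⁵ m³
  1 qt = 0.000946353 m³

6.340 in³

2.066 qt/day → 2.26292×10⁻⁸ m³/s
V = Q × t = 2.26292×10⁻⁸ × 4591 = 1.03891×10⁻⁴ m³
In in³: 1.03891×10⁻⁴ / 1.63871×10⁻⁵ = 6.3398 in³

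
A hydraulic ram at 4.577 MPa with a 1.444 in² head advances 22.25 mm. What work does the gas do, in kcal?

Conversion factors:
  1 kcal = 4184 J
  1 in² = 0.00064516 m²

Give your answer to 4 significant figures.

4.577 MPa → 4.577×10⁶ Pa
1.444 in² → 9.31611×10⁻⁴ m²
F = P × A = 4.577×10⁶ × 9.31611×10⁻⁴ = 4263.98 N
22.25 mm → 0.02225 m
W = F × d = 4263.98 × 0.02225 = 94.8736 J
In kcal: 94.8736 / 4184 = 0.0226753 kcal

0.02268 kcal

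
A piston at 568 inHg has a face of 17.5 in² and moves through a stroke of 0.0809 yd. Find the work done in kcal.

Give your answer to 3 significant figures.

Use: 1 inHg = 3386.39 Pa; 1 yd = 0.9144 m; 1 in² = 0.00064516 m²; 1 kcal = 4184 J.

0.384 kcal

568 inHg → 1.92347×10⁶ Pa
17.5 in² → 0.0112903 m²
F = P × A = 1.92347×10⁶ × 0.0112903 = 21716.6 N
0.0809 yd → 0.073975 m
W = F × d = 21716.6 × 0.073975 = 1606.49 J
In kcal: 1606.49 / 4184 = 0.38396 kcal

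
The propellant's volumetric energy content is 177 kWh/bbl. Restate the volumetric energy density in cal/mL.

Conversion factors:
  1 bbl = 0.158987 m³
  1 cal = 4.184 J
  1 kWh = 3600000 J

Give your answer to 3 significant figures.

958 cal/mL

177 kWh/bbl × 3600000 J/kWh ÷ 0.158987 m³/bbl = 4.00787×10⁹ J/m³
4.00787×10⁹ J/m³ ÷ 4.184 J/cal × 10⁻⁶ m³/mL = 957.904 cal/mL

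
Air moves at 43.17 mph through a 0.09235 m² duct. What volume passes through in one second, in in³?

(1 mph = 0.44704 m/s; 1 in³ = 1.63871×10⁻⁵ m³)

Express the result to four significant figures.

1.088×10⁵ in³

43.17 mph × 0.44704 = 19.2987 m/s
V = v × A × t = 19.2987 m/s × 0.09235 m² × 1 s = 1.78223 m³
1.78223 m³ ÷ (1.63871×10⁻⁵ m³/in³) = 108758 in³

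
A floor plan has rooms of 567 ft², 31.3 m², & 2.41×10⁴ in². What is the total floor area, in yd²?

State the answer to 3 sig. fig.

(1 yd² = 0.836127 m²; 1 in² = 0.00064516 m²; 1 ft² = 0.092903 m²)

567 ft² × 0.092903 = 52.676 m²
31.3 m² (already m²)
2.41×10⁴ in² × 0.00064516 = 15.5484 m²
Total: 52.676 + 31.3 + 15.5484 = 99.5244 m²
In yd²: 99.5244 / 0.836127 = 119.03 yd²

119 yd²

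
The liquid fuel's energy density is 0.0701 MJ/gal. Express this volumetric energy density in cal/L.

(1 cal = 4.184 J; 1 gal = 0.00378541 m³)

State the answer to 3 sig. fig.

4430 cal/L

0.0701 MJ/gal × 1000000 J/MJ ÷ 0.00378541 m³/gal = 1.85185×10⁷ J/m³
1.85185×10⁷ J/m³ ÷ 4.184 J/cal × 0.001 m³/L = 4426.03 cal/L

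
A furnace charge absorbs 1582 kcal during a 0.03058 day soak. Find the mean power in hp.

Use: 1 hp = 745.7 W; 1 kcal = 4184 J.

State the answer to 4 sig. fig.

1582 kcal × 4184 = 6.61909×10⁶ J
0.03058 day × 86400 = 2642.11 s
P = E / t = 6.61909×10⁶ J / 2642.11 s = 2505.23 W
2505.23 W ÷ (745.7 W/hp) = 3.35957 hp

3.360 hp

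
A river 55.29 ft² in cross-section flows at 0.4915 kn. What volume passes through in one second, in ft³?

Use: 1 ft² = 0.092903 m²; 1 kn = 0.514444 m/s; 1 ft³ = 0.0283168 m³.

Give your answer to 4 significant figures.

45.87 ft³

0.4915 kn × 0.514444 → 0.252849 m/s
55.29 ft² × 0.092903 → 5.13661 m²
V = v × A × t = 0.252849 m/s × 5.13661 m² × 1 s = 1.29879 m³
1.29879 m³ ÷ (0.0283168 m³/ft³) = 45.8664 ft³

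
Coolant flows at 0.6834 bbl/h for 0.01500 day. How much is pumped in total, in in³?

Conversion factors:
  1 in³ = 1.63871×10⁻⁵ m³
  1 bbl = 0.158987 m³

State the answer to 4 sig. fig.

0.6834 bbl/h → 3.0181×10⁻⁵ m³/s
0.01500 day → 1296 s
V = Q × t = 3.0181×10⁻⁵ × 1296 = 0.0391146 m³
In in³: 0.0391146 / 1.63871×10⁻⁵ = 2386.91 in³

2387 in³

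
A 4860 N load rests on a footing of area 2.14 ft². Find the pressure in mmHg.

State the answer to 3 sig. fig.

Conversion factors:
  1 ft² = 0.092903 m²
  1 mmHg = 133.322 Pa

2.14 ft² × 0.092903 = 0.198812 m²
P = F / A = 4860 N / 0.198812 m² = 24445.2 Pa
24445.2 Pa ÷ (133.322 Pa/mmHg) = 183.355 mmHg

183 mmHg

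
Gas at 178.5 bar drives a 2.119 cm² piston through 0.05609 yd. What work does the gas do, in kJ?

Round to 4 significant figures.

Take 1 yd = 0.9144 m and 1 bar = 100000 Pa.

178.5 bar → 1.785×10⁷ Pa
2.119 cm² → 2.119×10⁻⁴ m²
F = P × A = 1.785×10⁷ × 2.119×10⁻⁴ = 3782.42 N
0.05609 yd → 0.0512887 m
W = F × d = 3782.42 × 0.0512887 = 193.995 J
In kJ: 193.995 / 1000 = 0.193995 kJ

0.1940 kJ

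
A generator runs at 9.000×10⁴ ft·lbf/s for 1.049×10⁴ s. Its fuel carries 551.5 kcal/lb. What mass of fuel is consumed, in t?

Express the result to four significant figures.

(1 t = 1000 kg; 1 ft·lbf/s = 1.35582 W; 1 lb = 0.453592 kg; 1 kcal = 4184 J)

9.000×10⁴ ft·lbf/s → 122024 W
E = P × t = 122024 × 10490 = 1.28003×10⁹ J
551.5 kcal/lb → 5.08712×10⁶ J/kg
m = E / e_s = 1.28003×10⁹ / 5.08712×10⁶ = 251.622 kg
In t: 251.622 / 1000 = 0.251622 t

0.2516 t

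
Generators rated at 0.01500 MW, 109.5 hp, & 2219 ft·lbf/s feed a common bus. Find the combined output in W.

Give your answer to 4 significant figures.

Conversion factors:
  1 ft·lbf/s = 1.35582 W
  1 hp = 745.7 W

9.966×10⁴ W

0.01500 MW × 1000000 → 15000 W
109.5 hp × 745.7 → 81654.2 W
2219 ft·lbf/s × 1.35582 → 3008.56 W
Total: 15000 + 81654.2 + 3008.56 = 99662.8 W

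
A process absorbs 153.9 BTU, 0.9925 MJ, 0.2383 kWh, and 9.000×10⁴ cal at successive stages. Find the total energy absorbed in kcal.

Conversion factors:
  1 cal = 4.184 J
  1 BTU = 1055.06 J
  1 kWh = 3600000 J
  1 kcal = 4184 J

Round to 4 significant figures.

571.1 kcal

153.9 BTU × 1055.06 → 162374 J
0.9925 MJ × 1000000 → 992500 J
0.2383 kWh × 3600000 → 857880 J
9.000×10⁴ cal × 4.184 → 376560 J
Sum: 162374 + 992500 + 857880 + 376560 = 2.38931×10⁶ J
In kcal: 2.38931×10⁶ / 4184 = 571.059 kcal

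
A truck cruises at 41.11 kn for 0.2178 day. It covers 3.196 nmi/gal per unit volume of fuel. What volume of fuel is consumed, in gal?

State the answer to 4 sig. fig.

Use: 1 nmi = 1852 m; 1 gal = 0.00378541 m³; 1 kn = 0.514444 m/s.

41.11 kn → 21.1488 m/s
0.2178 day → 18817.9 s
d = v × t = 21.1488 × 18817.9 = 397976 m
3.196 nmi/gal → 1.56363×10⁶ m/m³
V = d / (distance per unit fuel) = 397976 / 1.56363×10⁶ = 0.254521 m³
In gal: 0.254521 / 0.00378541 = 67.2374 gal

67.24 gal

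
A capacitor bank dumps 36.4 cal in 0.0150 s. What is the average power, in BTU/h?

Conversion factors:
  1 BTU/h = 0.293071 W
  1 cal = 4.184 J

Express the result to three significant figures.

36.4 cal × 4.184 = 152.298 J
P = E / t = 152.298 J / 0.015 s = 10153.2 W
10153.2 W ÷ (0.293071 W/BTU/h) = 34644.2 BTU/h

3.46×10⁴ BTU/h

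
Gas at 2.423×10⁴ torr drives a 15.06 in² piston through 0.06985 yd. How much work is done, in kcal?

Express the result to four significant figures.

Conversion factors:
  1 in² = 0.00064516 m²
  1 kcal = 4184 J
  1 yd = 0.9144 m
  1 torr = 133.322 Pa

2.423×10⁴ torr → 3.23039×10⁶ Pa
15.06 in² → 0.00971611 m²
F = P × A = 3.23039×10⁶ × 0.00971611 = 31386.8 N
0.06985 yd → 0.0638708 m
W = F × d = 31386.8 × 0.0638708 = 2004.7 J
In kcal: 2004.7 / 4184 = 0.479135 kcal

0.4791 kcal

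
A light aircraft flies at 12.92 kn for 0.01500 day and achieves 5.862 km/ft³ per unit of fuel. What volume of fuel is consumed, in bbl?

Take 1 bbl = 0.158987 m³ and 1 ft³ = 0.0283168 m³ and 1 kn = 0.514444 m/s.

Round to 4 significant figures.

0.2617 bbl

12.92 kn → 6.64662 m/s
0.01500 day → 1296 s
d = v × t = 6.64662 × 1296 = 8614.02 m
5.862 km/ft³ → 207015 m/m³
V = d / (distance per unit fuel) = 8614.02 / 207015 = 0.0416106 m³
In bbl: 0.0416106 / 0.158987 = 0.261723 bbl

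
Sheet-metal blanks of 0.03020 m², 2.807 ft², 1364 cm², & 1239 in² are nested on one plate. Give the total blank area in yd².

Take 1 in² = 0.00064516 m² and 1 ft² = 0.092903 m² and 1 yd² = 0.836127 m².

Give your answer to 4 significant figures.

0.03020 m² (already m²)
2.807 ft² × 0.092903 → 0.260779 m²
1364 cm² × 0.0001 → 0.1364 m²
1239 in² × 0.00064516 → 0.799353 m²
Total: 0.0302 + 0.260779 + 0.1364 + 0.799353 = 1.22673 m²
In yd²: 1.22673 / 0.836127 = 1.46716 yd²

1.467 yd²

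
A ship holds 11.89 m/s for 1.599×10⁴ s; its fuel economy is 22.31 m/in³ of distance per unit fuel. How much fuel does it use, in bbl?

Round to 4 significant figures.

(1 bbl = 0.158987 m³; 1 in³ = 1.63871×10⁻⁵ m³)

0.8784 bbl

d = v × t = 11.89 × 15990 = 190121 m
22.31 m/in³ → 1.36144×10⁶ m/m³
V = d / (distance per unit fuel) = 190121 / 1.36144×10⁶ = 0.139647 m³
In bbl: 0.139647 / 0.158987 = 0.878355 bbl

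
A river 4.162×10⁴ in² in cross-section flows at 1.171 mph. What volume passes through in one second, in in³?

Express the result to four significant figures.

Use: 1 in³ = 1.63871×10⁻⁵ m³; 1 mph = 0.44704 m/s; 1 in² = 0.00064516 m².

8.578×10⁵ in³

1.171 mph × 0.44704 → 0.523484 m/s
4.162×10⁴ in² × 0.00064516 → 26.8516 m²
V = v × A × t = 0.523484 m/s × 26.8516 m² × 1 s = 14.0564 m³
14.0564 m³ ÷ (1.63871×10⁻⁵ m³/in³) = 857772 in³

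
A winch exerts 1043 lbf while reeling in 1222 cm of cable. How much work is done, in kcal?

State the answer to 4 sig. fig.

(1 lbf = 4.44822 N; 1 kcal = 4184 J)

1043 lbf × 4.44822 = 4639.49 N
1222 cm × 0.01 = 12.22 m
W = F × d = 4639.49 N × 12.22 m = 56694.6 J
56694.6 J ÷ (4184 J/kcal) = 13.5503 kcal

13.55 kcal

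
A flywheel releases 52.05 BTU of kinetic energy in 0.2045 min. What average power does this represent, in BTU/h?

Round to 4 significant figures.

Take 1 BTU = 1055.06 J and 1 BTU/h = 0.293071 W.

52.05 BTU × 1055.06 → 54915.9 J
0.2045 min × 60 → 12.27 s
P = E / t = 54915.9 J / 12.27 s = 4475.62 W
4475.62 W ÷ (0.293071 W/BTU/h) = 15271.5 BTU/h

1.527×10⁴ BTU/h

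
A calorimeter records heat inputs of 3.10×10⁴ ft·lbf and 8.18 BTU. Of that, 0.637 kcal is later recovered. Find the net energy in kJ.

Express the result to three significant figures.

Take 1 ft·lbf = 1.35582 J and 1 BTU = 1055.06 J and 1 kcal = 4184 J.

3.10×10⁴ ft·lbf × 1.35582 = 42030.4 J
8.18 BTU × 1055.06 = 8630.39 J
0.637 kcal × 4184 = 2665.21 J
Result: 42030.4 + 8630.39 − 2665.21 = 47995.6 J
In kJ: 47995.6 / 1000 = 47.9956 kJ

48.0 kJ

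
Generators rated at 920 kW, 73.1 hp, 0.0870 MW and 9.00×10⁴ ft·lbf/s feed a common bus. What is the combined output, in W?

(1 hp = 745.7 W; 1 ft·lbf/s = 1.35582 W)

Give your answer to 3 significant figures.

1.18×10⁶ W

920 kW × 1000 = 920000 W
73.1 hp × 745.7 = 54510.7 W
0.0870 MW × 1000000 = 87000 W
9.00×10⁴ ft·lbf/s × 1.35582 = 122024 W
Total: 920000 + 54510.7 + 87000 + 122024 = 1.18353×10⁶ W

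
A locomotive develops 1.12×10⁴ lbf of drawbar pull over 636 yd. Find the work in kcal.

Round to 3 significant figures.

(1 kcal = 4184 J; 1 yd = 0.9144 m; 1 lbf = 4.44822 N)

6920 kcal

1.12×10⁴ lbf × 4.44822 → 49820.1 N
636 yd × 0.9144 → 581.558 m
W = F × d = 49820.1 N × 581.558 m = 2.89733×10⁷ J
2.89733×10⁷ J ÷ (4184 J/kcal) = 6924.78 kcal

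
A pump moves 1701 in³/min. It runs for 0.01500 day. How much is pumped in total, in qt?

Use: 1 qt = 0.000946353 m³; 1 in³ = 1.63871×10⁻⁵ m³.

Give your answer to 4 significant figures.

636.2 qt

1701 in³/min → 4.64574×10⁻⁴ m³/s
0.01500 day → 1296 s
V = Q × t = 4.64574×10⁻⁴ × 1296 = 0.602088 m³
In qt: 0.602088 / 0.000946353 = 636.219 qt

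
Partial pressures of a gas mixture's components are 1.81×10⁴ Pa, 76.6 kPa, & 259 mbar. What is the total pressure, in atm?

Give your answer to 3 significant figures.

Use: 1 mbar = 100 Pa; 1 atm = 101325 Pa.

1.81×10⁴ Pa (already Pa)
76.6 kPa × 1000 = 76600 Pa
259 mbar × 100 = 25900 Pa
Combined: 18100 + 76600 + 25900 = 120600 Pa
In atm: 120600 / 101325 = 1.19023 atm

1.19 atm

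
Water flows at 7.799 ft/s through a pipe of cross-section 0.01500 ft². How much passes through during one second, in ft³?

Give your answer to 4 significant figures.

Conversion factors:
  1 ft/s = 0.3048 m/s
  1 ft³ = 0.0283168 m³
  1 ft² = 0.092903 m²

7.799 ft/s × 0.3048 = 2.37714 m/s
0.01500 ft² × 0.092903 = 0.00139354 m²
V = v × A × t = 2.37714 m/s × 0.00139354 m² × 1 s = 0.00331264 m³
0.00331264 m³ ÷ (0.0283168 m³/ft³) = 0.116985 ft³

0.1170 ft³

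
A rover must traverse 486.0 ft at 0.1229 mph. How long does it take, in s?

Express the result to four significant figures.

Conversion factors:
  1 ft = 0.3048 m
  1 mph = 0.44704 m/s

2696 s

486.0 ft × 0.3048 = 148.133 m
0.1229 mph × 0.44704 = 0.0549412 m/s
t = d / v = 148.133 m / 0.0549412 m/s = 2696.21 s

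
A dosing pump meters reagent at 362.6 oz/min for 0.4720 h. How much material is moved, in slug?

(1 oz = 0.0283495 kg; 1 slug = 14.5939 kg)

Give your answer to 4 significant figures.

19.95 slug

362.6 oz/min → 0.171325 kg/s
0.4720 h → 1699.2 s
m = ṁ × t = 0.171325 × 1699.2 = 291.115 kg
In slug: 291.115 / 14.5939 = 19.9477 slug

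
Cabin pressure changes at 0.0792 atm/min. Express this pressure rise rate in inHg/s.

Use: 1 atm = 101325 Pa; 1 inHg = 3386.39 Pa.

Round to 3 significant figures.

0.0792 atm/min × 101325 Pa/atm ÷ 60 s/min = 133.749 Pa/s
133.749 Pa/s ÷ 3386.39 Pa/inHg = 0.039496 inHg/s

0.0395 inHg/s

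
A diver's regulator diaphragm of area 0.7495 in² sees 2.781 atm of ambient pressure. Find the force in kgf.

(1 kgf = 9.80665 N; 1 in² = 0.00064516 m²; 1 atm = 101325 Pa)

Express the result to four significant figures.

2.781 atm × 101325 = 281785 Pa
0.7495 in² × 0.00064516 = 4.83547×10⁻⁴ m²
F = P × A = 281785 Pa × 4.83547×10⁻⁴ m² = 136.256 N
136.256 N ÷ (9.80665 N/kgf) = 13.8942 kgf

13.89 kgf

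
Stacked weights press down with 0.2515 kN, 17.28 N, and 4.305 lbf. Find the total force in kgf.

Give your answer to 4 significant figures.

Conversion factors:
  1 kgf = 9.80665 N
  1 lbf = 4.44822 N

0.2515 kN × 1000 = 251.5 N
17.28 N (already N)
4.305 lbf × 4.44822 = 19.1496 N
Sum: 251.5 + 17.28 + 19.1496 = 287.93 N
In kgf: 287.93 / 9.80665 = 29.3607 kgf

29.36 kgf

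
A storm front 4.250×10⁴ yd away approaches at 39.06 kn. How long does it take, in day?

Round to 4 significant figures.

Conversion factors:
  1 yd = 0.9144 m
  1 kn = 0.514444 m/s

0.02238 day

4.250×10⁴ yd × 0.9144 → 38862 m
39.06 kn × 0.514444 → 20.0942 m/s
t = d / v = 38862 m / 20.0942 m/s = 1933.99 s
1933.99 s ÷ (86400 s/day) = 0.0223841 day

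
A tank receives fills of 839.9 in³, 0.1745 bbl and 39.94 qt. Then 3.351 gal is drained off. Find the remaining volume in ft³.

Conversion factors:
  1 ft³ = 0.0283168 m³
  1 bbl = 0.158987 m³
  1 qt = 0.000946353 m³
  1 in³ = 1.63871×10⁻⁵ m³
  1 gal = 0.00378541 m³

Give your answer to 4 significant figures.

2.353 ft³

839.9 in³ × 1.63871×10⁻⁵ → 0.0137635 m³
0.1745 bbl × 0.158987 → 0.0277432 m³
39.94 qt × 0.000946353 → 0.0377973 m³
3.351 gal × 0.00378541 → 0.0126849 m³
Net: 0.0137635 + 0.0277432 + 0.0377973 − 0.0126849 = 0.0666191 m³
In ft³: 0.0666191 / 0.0283168 = 2.35264 ft³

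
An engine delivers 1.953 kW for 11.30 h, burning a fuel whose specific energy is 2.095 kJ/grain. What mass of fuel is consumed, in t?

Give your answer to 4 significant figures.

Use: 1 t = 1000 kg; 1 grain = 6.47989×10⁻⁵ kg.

0.002457 t

1.953 kW → 1953 W
11.30 h → 40680 s
E = P × t = 1953 × 40680 = 7.9448×10⁷ J
2.095 kJ/grain → 3.23308×10⁷ J/kg
m = E / e_s = 7.9448×10⁷ / 3.23308×10⁷ = 2.45735 kg
In t: 2.45735 / 1000 = 0.00245735 t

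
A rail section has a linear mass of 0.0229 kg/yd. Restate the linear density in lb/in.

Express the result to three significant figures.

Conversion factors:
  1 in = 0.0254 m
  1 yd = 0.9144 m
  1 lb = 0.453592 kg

0.00140 lb/in

0.0229 kg/yd ÷ 0.9144 m/yd = 0.0250437 kg/m
0.0250437 kg/m ÷ 0.453592 kg/lb × 0.0254 m/in = 0.00140238 lb/in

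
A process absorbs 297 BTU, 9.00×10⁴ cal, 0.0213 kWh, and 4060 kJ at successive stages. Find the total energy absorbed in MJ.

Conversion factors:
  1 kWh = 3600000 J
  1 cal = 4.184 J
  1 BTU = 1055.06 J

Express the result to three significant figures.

4.83 MJ

297 BTU × 1055.06 = 313353 J
9.00×10⁴ cal × 4.184 = 376560 J
0.0213 kWh × 3600000 = 76680 J
4060 kJ × 1000 = 4.06×10⁶ J
Sum: 313353 + 376560 + 76680 + 4.06×10⁶ = 4.82659×10⁶ J
In MJ: 4.82659×10⁶ / 1000000 = 4.82659 MJ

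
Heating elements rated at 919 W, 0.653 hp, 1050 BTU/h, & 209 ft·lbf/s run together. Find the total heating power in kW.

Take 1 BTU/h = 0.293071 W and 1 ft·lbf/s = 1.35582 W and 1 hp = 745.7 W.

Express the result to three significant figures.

919 W (already W)
0.653 hp × 745.7 = 486.942 W
1050 BTU/h × 0.293071 = 307.725 W
209 ft·lbf/s × 1.35582 = 283.366 W
Sum: 919 + 486.942 + 307.725 + 283.366 = 1997.03 W
In kW: 1997.03 / 1000 = 1.99703 kW

2.00 kW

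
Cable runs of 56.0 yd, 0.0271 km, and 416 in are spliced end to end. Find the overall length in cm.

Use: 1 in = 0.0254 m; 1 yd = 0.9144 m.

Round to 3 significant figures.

8890 cm

56.0 yd × 0.9144 = 51.2064 m
0.0271 km × 1000 = 27.1 m
416 in × 0.0254 = 10.5664 m
Sum: 51.2064 + 27.1 + 10.5664 = 88.8728 m
In cm: 88.8728 / 0.01 = 8887.28 cm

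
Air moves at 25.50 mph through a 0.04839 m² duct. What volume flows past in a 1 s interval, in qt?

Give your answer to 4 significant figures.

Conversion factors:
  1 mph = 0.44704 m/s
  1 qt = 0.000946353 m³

582.9 qt

25.50 mph × 0.44704 → 11.3995 m/s
V = v × A × t = 11.3995 m/s × 0.04839 m² × 1 s = 0.551622 m³
0.551622 m³ ÷ (0.000946353 m³/qt) = 582.892 qt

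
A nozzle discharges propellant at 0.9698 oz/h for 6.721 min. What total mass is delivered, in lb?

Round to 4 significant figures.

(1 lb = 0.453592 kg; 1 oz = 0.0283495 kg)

0.9698 oz/h → 7.63704×10⁻⁶ kg/s
6.721 min → 403.26 s
m = ṁ × t = 7.63704×10⁻⁶ × 403.26 = 0.00307971 kg
In lb: 0.00307971 / 0.453592 = 0.0067896 lb

0.006790 lb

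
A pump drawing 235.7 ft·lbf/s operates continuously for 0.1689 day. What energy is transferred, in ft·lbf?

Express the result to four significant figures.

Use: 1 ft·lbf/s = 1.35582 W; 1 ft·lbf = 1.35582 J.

235.7 ft·lbf/s × 1.35582 → 319.567 W
0.1689 day × 86400 → 14593 s
E = P × t = 319.567 W × 14593 s = 4.66344×10⁶ J
4.66344×10⁶ J ÷ (1.35582 J/ft·lbf) = 3.43957×10⁶ ft·lbf

3.440×10⁶ ft·lbf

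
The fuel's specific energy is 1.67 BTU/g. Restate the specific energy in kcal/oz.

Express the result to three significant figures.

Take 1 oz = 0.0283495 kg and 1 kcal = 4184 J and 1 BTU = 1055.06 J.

1.67 BTU/g × 1055.06 J/BTU ÷ 0.001 kg/g = 1.76195×10⁶ J/kg
1.76195×10⁶ J/kg ÷ 4184 J/kcal × 0.0283495 kg/oz = 11.9384 kcal/oz

11.9 kcal/oz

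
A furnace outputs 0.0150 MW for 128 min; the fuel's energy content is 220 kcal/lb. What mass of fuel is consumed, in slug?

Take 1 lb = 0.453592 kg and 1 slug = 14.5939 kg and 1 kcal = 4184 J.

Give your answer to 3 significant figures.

3.89 slug

0.0150 MW → 15000 W
128 min → 7680 s
E = P × t = 15000 × 7680 = 1.152×10⁸ J
220 kcal/lb → 2.02931×10⁶ J/kg
m = E / e_s = 1.152×10⁸ / 2.02931×10⁶ = 56.7681 kg
In slug: 56.7681 / 14.5939 = 3.88985 slug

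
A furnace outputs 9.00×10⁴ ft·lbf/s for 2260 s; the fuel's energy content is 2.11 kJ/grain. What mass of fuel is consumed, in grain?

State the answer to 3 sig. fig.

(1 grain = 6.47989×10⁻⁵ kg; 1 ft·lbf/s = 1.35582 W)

1.31×10⁵ grain

9.00×10⁴ ft·lbf/s → 122024 W
E = P × t = 122024 × 2260 = 2.75774×10⁸ J
2.11 kJ/grain → 3.25623×10⁷ J/kg
m = E / e_s = 2.75774×10⁸ / 3.25623×10⁷ = 8.46912 kg
In grain: 8.46912 / 6.47989×10⁻⁵ = 130699 grain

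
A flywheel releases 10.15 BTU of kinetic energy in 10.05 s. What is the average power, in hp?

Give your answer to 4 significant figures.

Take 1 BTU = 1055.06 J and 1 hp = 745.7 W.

1.429 hp

10.15 BTU × 1055.06 = 10708.9 J
P = E / t = 10708.9 J / 10.05 s = 1065.56 W
1065.56 W ÷ (745.7 W/hp) = 1.42894 hp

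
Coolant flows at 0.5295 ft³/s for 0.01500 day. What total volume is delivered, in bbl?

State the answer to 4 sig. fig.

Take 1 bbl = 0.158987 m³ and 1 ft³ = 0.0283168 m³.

122.2 bbl

0.5295 ft³/s → 0.0149937 m³/s
0.01500 day → 1296 s
V = Q × t = 0.0149937 × 1296 = 19.4318 m³
In bbl: 19.4318 / 0.158987 = 122.223 bbl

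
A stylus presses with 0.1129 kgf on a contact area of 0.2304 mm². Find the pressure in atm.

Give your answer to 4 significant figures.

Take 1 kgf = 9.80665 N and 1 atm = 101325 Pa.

0.1129 kgf × 9.80665 → 1.10717 N
0.2304 mm² × 10⁻⁶ → 2.304×10⁻⁷ m²
P = F / A = 1.10717 N / 2.304×10⁻⁷ m² = 4.80543×10⁶ Pa
4.80543×10⁶ Pa ÷ (101325 Pa/atm) = 47.4259 atm

47.43 atm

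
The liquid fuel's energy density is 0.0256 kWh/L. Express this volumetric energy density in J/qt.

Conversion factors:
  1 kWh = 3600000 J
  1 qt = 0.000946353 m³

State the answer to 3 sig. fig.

0.0256 kWh/L × 3600000 J/kWh ÷ 0.001 m³/L = 9.216×10⁷ J/m³
9.216×10⁷ J/m³ × 0.000946353 m³/qt = 87215.9 J/qt

8.72×10⁴ J/qt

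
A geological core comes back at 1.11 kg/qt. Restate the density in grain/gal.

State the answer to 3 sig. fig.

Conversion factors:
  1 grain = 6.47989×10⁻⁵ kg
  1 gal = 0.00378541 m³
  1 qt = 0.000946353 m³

1.11 kg/qt ÷ 0.000946353 m³/qt = 1172.92 kg/m³
1172.92 kg/m³ ÷ 6.47989×10⁻⁵ kg/grain × 0.00378541 m³/gal = 68519.4 grain/gal

6.85×10⁴ grain/gal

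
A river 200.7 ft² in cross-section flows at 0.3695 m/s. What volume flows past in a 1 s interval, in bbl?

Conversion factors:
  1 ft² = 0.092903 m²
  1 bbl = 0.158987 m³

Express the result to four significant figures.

200.7 ft² × 0.092903 = 18.6456 m²
V = v × A × t = 0.3695 m/s × 18.6456 m² × 1 s = 6.88955 m³
6.88955 m³ ÷ (0.158987 m³/bbl) = 43.334 bbl

43.33 bbl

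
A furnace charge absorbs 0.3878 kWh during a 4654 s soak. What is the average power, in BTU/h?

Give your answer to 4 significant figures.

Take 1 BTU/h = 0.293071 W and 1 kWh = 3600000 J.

1024 BTU/h

0.3878 kWh × 3600000 → 1.39608×10⁶ J
P = E / t = 1.39608×10⁶ J / 4654 s = 299.974 W
299.974 W ÷ (0.293071 W/BTU/h) = 1023.55 BTU/h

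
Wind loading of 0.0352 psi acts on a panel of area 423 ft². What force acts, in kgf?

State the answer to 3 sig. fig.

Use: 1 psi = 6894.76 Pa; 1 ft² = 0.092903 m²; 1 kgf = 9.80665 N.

973 kgf

0.0352 psi × 6894.76 → 242.696 Pa
423 ft² × 0.092903 → 39.298 m²
F = P × A = 242.696 Pa × 39.298 m² = 9537.47 N
9537.47 N ÷ (9.80665 N/kgf) = 972.551 kgf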